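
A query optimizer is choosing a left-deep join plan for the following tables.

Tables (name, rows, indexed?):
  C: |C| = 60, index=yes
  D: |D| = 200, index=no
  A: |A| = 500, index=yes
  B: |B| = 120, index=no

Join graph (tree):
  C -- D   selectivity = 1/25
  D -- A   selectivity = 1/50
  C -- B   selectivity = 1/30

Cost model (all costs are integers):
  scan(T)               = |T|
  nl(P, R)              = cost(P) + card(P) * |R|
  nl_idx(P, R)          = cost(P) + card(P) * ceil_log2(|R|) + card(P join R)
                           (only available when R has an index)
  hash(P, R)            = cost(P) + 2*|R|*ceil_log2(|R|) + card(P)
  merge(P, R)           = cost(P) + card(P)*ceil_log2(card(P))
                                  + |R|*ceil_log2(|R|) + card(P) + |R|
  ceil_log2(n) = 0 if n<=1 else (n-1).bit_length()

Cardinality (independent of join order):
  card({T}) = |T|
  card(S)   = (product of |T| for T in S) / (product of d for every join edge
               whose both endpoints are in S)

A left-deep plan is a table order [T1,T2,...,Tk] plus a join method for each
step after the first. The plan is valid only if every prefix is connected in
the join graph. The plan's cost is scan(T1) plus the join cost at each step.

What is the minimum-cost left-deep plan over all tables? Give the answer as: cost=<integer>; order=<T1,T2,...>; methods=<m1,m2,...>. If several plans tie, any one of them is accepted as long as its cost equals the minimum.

Selinger DP (subsets sized 1..n):
  {C}: scan cost=60, card=60
  {D}: scan cost=200, card=200
  {A}: scan cost=500, card=500
  {B}: scan cost=120, card=120
  {CD}: card=480; try (C,hash)→1120, (C,nl_idx)→1880, (D,merge)→2280, (C,merge)→2420, (D,hash)→3320, (D,nl)→12060 …(+1); best=1120 via (C,hash)
  {BC}: card=240; try (C,hash)→960, (C,nl_idx)→1080, (B,merge)→1440, (C,merge)→1500, (B,hash)→1800, (B,nl)→7260 …(+1); best=960 via (C,hash)
  {AD}: card=2000; try (A,nl_idx)→4000, (D,hash)→4200, (A,merge)→7000, (D,merge)→7300, (A,hash)→9400, (A,nl)→100200 …(+1); best=4000 via (A,nl_idx)
  {ACD}: card=4800; try (C,hash)→6720, (A,nl_idx)→10240, (A,hash)→10600, (A,merge)→10920, (C,nl_idx)→20800, (C,merge)→28420 …(+2); best=6720 via (C,hash)
  {BCD}: card=1920; try (B,hash)→3280, (D,hash)→4400, (D,merge)→4920, (B,merge)→6880, (D,nl)→48960, (B,nl)→58720; best=3280 via (B,hash)
  {ABCD}: card=19200; try (B,hash)→13200, (A,hash)→14200, (A,merge)→31320, (A,nl_idx)→39760, (B,merge)→74880, (B,nl)→582720 …(+1); best=13200 via (B,hash)

cost=13200; order=D,A,C,B; methods=nl_idx,hash,hash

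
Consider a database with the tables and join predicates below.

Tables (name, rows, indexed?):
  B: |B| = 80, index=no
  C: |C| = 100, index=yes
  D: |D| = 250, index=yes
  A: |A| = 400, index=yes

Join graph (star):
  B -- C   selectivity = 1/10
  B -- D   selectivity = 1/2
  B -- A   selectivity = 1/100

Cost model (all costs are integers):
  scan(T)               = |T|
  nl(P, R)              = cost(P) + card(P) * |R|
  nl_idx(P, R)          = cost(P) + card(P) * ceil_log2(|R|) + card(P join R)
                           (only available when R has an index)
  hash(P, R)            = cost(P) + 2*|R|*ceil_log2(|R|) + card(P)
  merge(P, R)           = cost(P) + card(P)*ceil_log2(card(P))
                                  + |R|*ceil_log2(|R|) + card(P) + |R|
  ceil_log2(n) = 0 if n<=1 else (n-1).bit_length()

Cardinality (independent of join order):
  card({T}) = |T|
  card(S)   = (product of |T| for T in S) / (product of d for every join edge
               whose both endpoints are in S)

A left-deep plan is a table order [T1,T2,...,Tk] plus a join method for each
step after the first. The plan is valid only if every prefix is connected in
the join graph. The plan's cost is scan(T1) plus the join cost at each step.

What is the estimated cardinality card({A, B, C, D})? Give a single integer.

400000

Tables in S: A(400), B(80), C(100), D(250)
Edges inside S: B-C(d=10), B-D(d=2), B-A(d=100)
numerator = 400 * 80 * 100 * 250 = 800000000
denominator = 10 * 2 * 100 = 2000
card(S) = 800000000 / 2000 = 400000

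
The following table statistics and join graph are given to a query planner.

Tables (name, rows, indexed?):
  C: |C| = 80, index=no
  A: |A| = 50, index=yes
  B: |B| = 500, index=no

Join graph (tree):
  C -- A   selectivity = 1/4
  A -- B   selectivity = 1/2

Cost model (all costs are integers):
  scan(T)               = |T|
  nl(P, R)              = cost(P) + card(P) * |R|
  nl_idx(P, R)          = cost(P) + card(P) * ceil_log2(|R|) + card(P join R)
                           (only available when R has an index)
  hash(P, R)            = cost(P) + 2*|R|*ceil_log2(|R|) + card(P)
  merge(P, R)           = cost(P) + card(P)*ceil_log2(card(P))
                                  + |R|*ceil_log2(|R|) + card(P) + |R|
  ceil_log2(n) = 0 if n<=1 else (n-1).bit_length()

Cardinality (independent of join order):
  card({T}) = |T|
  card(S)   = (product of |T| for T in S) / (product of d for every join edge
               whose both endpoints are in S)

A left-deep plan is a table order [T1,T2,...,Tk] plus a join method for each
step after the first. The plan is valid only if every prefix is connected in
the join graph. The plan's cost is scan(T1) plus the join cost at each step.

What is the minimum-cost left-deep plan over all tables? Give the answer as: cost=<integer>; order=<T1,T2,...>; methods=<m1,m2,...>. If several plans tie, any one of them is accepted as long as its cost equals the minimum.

cost=10760; order=C,A,B; methods=hash,hash

Selinger DP (subsets sized 1..n):
  {C}: scan cost=80, card=80
  {A}: scan cost=50, card=50
  {B}: scan cost=500, card=500
  {AC}: card=1000; try (A,hash)→760, (C,merge)→1040, (A,merge)→1070, (C,hash)→1220, (A,nl_idx)→1560, (C,nl)→4050 …(+1); best=760 via (A,hash)
  {AB}: card=12500; try (A,hash)→1600, (B,merge)→5400, (A,merge)→5850, (B,hash)→9100, (A,nl_idx)→16000, (B,nl)→25050 …(+1); best=1600 via (A,hash)
  {ABC}: card=250000; try (B,hash)→10760, (C,hash)→15220, (B,merge)→16760, (C,merge)→189740, (B,nl)→500760, (C,nl)→1001600; best=10760 via (B,hash)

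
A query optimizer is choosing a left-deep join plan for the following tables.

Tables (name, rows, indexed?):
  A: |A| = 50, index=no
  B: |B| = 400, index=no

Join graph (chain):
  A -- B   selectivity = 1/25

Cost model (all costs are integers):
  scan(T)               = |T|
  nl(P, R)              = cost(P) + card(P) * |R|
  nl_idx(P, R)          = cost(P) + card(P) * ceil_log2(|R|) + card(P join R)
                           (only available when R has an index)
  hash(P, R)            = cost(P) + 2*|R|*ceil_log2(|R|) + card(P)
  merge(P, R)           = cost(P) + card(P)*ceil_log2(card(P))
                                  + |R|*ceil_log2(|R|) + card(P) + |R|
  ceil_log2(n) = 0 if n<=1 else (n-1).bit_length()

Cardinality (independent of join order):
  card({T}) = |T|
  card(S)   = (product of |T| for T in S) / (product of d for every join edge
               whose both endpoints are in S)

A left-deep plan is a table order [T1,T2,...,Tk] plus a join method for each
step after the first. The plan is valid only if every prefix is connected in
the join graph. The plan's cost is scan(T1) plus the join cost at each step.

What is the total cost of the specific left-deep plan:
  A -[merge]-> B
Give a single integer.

4400

step 1: scan A: cost=50, card=50
step 2: join B via merge
    card(P join B) = 50*400/(25) = 800
    cost = 50 + 50*6 + 400*9 + 50 + 400 = 4400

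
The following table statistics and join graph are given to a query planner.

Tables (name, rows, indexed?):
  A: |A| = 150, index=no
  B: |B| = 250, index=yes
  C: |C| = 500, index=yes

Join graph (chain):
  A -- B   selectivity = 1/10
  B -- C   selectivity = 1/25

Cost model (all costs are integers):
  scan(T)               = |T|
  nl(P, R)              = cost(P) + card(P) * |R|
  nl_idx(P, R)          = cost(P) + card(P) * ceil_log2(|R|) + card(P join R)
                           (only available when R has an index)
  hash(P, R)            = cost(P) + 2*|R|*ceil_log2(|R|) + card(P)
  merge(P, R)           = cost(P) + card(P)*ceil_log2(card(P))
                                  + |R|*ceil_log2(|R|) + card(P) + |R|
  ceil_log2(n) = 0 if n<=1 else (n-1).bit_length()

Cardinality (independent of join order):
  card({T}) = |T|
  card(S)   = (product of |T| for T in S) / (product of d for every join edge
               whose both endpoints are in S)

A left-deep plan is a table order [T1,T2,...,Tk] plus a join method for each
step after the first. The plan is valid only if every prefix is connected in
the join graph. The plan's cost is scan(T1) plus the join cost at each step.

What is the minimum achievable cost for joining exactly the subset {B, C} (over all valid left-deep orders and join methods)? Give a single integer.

5000

Selinger DP over subsets of {B,C}:
  {B}: scan cost=250, card=250
  {C}: scan cost=500, card=500
  {BC}: card=5000; try (B,hash)→5000, (C,merge)→7500, (C,nl_idx)→7500, (B,merge)→7750, (C,hash)→9500, (B,nl_idx)→9500 …(+2); best=5000 via (B,hash)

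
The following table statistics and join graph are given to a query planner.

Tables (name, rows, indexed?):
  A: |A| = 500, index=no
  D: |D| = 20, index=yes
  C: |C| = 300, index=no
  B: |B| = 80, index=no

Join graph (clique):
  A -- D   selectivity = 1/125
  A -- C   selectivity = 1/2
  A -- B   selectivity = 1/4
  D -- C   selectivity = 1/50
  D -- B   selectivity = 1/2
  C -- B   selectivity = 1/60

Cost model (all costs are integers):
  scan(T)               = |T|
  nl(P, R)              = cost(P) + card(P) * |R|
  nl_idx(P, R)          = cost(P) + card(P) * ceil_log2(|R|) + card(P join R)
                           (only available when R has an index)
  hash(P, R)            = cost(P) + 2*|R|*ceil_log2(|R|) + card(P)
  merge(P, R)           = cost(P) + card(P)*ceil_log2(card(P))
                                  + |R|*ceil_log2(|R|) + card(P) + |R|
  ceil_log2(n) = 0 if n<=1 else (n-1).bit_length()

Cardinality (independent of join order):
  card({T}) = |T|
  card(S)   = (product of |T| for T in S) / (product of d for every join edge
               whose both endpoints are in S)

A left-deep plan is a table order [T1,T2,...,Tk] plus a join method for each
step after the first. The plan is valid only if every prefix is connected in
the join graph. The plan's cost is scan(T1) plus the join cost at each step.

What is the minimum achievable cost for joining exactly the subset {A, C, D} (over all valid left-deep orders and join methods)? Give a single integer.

4840

Selinger DP over subsets of {A,C,D}:
  {A}: scan cost=500, card=500
  {D}: scan cost=20, card=20
  {C}: scan cost=300, card=300
  {AD}: card=80; try (D,hash)→1200, (D,nl_idx)→3080, (A,merge)→5140, (D,merge)→5620, (A,hash)→9040, (A,nl)→10020 …(+1); best=1200 via (D,hash)
  {AC}: card=75000; try (C,hash)→6400, (A,merge)→8300, (C,merge)→8500, (A,hash)→9600, (A,nl)→150300, (C,nl)→150500; best=6400 via (C,hash)
  {CD}: card=120; try (D,hash)→800, (D,nl_idx)→1920, (C,merge)→3140, (D,merge)→3420, (C,hash)→5440, (C,nl)→6020 …(+1); best=800 via (D,hash)
  {ACD}: card=240; try (C,merge)→4840, (C,hash)→6680, (A,merge)→6760, (A,hash)→9920, (C,nl)→25200, (A,nl)→60800 …(+4); best=4840 via (C,merge)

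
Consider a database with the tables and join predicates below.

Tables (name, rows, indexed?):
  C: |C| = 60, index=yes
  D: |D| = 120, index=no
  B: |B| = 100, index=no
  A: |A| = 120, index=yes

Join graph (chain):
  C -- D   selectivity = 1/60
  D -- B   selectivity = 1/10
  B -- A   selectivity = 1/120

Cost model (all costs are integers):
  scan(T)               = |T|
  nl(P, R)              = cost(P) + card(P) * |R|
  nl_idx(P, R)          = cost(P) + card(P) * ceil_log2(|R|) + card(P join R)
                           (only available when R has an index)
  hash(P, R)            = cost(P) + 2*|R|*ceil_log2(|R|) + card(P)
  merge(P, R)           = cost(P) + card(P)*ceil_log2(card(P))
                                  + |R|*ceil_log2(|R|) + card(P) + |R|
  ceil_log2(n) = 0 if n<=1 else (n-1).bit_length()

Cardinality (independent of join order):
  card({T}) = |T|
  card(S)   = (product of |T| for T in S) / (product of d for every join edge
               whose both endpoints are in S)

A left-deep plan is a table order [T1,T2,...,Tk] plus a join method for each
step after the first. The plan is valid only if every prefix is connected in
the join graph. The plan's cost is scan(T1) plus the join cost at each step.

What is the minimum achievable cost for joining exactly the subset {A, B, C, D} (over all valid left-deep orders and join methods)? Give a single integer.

Selinger DP over subsets of {A,B,C,D}:
  {C}: scan cost=60, card=60
  {D}: scan cost=120, card=120
  {B}: scan cost=100, card=100
  {A}: scan cost=120, card=120
  {CD}: card=120; try (C,hash)→960, (C,nl_idx)→960, (D,merge)→1440, (C,merge)→1500, (D,hash)→1800, (D,nl)→7260 …(+1); best=960 via (C,hash)
  {BD}: card=1200; try (B,hash)→1640, (D,merge)→1860, (D,hash)→1880, (B,merge)→1880, (D,nl)→12100, (B,nl)→12120; best=1640 via (B,hash)
  {AB}: card=100; try (A,nl_idx)→900, (B,hash)→1640, (A,merge)→1860, (B,merge)→1880, (A,hash)→1880, (A,nl)→12100 …(+1); best=900 via (A,nl_idx)
  {BCD}: card=1200; try (B,hash)→2480, (B,merge)→2720, (C,hash)→3560, (C,nl_idx)→10040, (B,nl)→12960, (C,merge)→16460 …(+1); best=2480 via (B,hash)
  {ABD}: card=1200; try (D,merge)→2660, (D,hash)→2680, (A,hash)→4520, (A,nl_idx)→11240, (D,nl)→12900, (A,merge)→17000 …(+1); best=2660 via (D,merge)
  {ABCD}: card=1200; try (C,hash)→4580, (A,hash)→5360, (C,nl_idx)→11060, (A,nl_idx)→12080, (C,merge)→17480, (A,merge)→17840 …(+2); best=4580 via (C,hash)

4580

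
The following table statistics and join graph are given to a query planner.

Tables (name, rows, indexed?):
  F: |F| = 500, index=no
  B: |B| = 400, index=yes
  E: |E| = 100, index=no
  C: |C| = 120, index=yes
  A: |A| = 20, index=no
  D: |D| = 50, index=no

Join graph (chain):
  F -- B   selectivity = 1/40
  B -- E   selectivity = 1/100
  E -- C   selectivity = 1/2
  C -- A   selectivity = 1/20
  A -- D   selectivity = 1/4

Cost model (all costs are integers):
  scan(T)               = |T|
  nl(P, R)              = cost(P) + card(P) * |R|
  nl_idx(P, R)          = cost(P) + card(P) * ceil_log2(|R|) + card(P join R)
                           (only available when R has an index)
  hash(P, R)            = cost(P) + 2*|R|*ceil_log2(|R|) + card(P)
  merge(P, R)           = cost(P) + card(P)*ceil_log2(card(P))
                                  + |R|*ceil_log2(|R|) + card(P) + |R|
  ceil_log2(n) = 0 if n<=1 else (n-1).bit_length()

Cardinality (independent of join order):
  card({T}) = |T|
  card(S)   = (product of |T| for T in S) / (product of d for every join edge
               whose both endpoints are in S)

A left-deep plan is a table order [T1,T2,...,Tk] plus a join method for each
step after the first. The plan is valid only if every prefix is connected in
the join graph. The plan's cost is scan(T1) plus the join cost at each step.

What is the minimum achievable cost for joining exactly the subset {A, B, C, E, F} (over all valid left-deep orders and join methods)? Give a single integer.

Selinger DP over subsets of {A,B,C,E,F}:
  {F}: scan cost=500, card=500
  {B}: scan cost=400, card=400
  {E}: scan cost=100, card=100
  {C}: scan cost=120, card=120
  {A}: scan cost=20, card=20
  {BF}: card=5000; try (B,hash)→8200, (F,merge)→9400, (B,merge)→9500, (F,hash)→9800, (B,nl_idx)→10000, (F,nl)→200400 …(+1); best=8200 via (B,hash)
  {BE}: card=400; try (B,nl_idx)→1400, (E,hash)→2200, (B,merge)→4900, (E,merge)→5200, (B,hash)→7400, (B,nl)→40100 …(+1); best=1400 via (B,nl_idx)
  {CE}: card=6000; try (E,hash)→1640, (C,merge)→1860, (E,merge)→1880, (C,hash)→1880, (C,nl_idx)→6800, (C,nl)→12100 …(+1); best=1640 via (E,hash)
  {AC}: card=120; try (C,nl_idx)→280, (A,hash)→440, (C,merge)→1100, (A,merge)→1200, (C,hash)→1720, (C,nl)→2420 …(+1); best=280 via (C,nl_idx)
  {BEF}: card=5000; try (F,merge)→10400, (F,hash)→10800, (E,hash)→14600, (E,merge)→79000, (F,nl)→201400, (E,nl)→508200; best=10400 via (F,merge)
  {BCE}: card=24000; try (C,hash)→3480, (C,merge)→6360, (B,hash)→14840, (C,nl_idx)→28200, (C,nl)→49400, (B,nl_idx)→79640 …(+2); best=3480 via (C,hash)
  {ACE}: card=6000; try (E,hash)→1800, (E,merge)→2040, (A,hash)→7840, (E,nl)→12280, (A,merge)→85760, (A,nl)→121640; best=1800 via (E,hash)
  {BCEF}: card=300000; try (C,hash)→17080, (F,hash)→36480, (C,merge)→81360, (C,nl_idx)→345400, (F,merge)→392480, (C,nl)→610400 …(+1); best=17080 via (C,hash)
  {ABCE}: card=24000; try (B,hash)→15000, (A,hash)→27680, (B,nl_idx)→79800, (B,merge)→89800, (A,merge)→387600, (A,nl)→483480 …(+1); best=15000 via (B,hash)
  {ABCEF}: card=300000; try (F,hash)→48000, (A,hash)→317280, (F,merge)→404000, (A,nl)→6017080, (A,merge)→6017200, (F,nl)→12015000; best=48000 via (F,hash)

48000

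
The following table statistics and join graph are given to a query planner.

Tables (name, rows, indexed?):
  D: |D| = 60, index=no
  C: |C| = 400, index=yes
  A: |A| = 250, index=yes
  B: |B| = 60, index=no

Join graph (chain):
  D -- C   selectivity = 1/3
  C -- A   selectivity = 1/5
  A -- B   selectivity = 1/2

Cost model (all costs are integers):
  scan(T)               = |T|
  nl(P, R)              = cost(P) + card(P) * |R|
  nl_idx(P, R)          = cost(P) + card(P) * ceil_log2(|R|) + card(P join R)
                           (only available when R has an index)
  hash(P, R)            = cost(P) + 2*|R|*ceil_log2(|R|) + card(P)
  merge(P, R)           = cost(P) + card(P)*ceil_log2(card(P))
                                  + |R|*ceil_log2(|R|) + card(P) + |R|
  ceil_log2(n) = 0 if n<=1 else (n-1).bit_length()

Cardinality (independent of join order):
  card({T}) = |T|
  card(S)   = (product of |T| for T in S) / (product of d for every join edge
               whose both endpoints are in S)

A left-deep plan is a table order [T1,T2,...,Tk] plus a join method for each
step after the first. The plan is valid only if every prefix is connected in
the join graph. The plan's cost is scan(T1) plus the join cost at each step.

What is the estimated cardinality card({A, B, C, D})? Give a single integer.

Tables in S: A(250), B(60), C(400), D(60)
Edges inside S: D-C(d=3), C-A(d=5), A-B(d=2)
numerator = 250 * 60 * 400 * 60 = 360000000
denominator = 3 * 5 * 2 = 30
card(S) = 360000000 / 30 = 12000000

12000000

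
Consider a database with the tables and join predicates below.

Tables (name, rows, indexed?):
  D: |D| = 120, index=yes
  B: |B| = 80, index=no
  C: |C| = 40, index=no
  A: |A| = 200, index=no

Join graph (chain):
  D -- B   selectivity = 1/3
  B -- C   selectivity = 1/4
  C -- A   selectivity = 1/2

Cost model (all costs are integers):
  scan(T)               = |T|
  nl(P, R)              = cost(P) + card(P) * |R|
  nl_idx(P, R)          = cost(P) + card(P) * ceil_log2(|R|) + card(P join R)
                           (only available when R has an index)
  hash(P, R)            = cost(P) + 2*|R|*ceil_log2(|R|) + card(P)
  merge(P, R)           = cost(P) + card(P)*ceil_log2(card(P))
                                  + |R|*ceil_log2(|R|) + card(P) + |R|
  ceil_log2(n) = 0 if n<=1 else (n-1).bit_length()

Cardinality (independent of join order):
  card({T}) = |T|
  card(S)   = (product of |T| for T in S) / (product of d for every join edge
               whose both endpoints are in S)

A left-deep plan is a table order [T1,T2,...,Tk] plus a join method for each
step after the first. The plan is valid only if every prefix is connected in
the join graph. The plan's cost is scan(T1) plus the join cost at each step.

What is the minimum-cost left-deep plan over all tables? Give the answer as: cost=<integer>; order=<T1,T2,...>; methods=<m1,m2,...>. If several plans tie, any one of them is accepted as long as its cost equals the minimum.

Selinger DP (subsets sized 1..n):
  {D}: scan cost=120, card=120
  {B}: scan cost=80, card=80
  {C}: scan cost=40, card=40
  {A}: scan cost=200, card=200
  {BD}: card=3200; try (B,hash)→1360, (D,merge)→1680, (B,merge)→1720, (D,hash)→1840, (D,nl_idx)→3840, (D,nl)→9680 …(+1); best=1360 via (B,hash)
  {BC}: card=800; try (C,hash)→640, (B,merge)→960, (C,merge)→1000, (B,hash)→1200, (B,nl)→3240, (C,nl)→3280; best=640 via (C,hash)
  {AC}: card=4000; try (C,hash)→880, (A,merge)→2120, (C,merge)→2280, (A,hash)→3280, (A,nl)→8040, (C,nl)→8200; best=880 via (C,hash)
  {BCD}: card=32000; try (D,hash)→3120, (C,hash)→5040, (D,merge)→10400, (D,nl_idx)→38240, (C,merge)→43240, (D,nl)→96640 …(+1); best=3120 via (D,hash)
  {ABC}: card=80000; try (A,hash)→4640, (B,hash)→6000, (A,merge)→11240, (B,merge)→53520, (A,nl)→160640, (B,nl)→320880; best=4640 via (A,hash)
  {ABCD}: card=3200000; try (A,hash)→38320, (D,hash)→86320, (A,merge)→516920, (D,merge)→1445600, (D,nl_idx)→3764640, (A,nl)→6403120 …(+1); best=38320 via (A,hash)

cost=38320; order=B,C,D,A; methods=hash,hash,hash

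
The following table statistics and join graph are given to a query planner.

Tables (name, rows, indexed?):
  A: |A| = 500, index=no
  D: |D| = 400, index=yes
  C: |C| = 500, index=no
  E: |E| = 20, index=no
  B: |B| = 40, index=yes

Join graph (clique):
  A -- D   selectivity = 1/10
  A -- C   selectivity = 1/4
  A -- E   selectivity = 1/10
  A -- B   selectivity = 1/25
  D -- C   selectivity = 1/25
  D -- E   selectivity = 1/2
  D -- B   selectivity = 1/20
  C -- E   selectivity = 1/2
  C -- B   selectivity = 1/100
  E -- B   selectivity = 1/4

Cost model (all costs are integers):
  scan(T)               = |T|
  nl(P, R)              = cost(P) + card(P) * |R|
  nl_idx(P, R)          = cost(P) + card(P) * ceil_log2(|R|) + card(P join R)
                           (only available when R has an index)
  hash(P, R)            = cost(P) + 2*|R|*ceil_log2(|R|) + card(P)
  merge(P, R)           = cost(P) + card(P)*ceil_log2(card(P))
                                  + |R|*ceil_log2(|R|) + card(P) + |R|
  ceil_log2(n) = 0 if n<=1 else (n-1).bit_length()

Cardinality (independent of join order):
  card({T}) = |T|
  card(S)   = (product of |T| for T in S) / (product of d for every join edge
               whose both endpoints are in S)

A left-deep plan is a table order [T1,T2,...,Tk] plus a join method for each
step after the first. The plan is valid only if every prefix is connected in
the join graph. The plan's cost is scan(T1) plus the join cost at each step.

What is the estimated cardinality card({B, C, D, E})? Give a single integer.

Tables in S: B(40), C(500), D(400), E(20)
Edges inside S: D-C(d=25), D-E(d=2), D-B(d=20), C-E(d=2), C-B(d=100), E-B(d=4)
numerator = 40 * 500 * 400 * 20 = 160000000
denominator = 25 * 2 * 20 * 2 * 100 * 4 = 800000
card(S) = 160000000 / 800000 = 200

200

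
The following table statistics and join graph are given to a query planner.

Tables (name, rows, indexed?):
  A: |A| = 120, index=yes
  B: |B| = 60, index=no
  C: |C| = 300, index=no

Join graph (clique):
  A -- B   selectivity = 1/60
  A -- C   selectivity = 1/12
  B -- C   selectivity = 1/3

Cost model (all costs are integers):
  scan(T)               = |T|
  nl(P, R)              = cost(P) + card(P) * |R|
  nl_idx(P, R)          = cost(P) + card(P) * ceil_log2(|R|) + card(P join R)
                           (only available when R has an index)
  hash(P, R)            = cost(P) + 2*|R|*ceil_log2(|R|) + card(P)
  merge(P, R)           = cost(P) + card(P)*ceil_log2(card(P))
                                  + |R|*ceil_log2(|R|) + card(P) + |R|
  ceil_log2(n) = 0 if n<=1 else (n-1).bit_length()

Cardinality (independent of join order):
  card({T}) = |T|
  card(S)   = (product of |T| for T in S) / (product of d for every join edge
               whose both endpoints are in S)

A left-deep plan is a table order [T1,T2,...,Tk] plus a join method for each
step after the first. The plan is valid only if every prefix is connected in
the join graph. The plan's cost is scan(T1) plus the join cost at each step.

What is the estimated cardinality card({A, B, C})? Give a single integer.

1000

Tables in S: A(120), B(60), C(300)
Edges inside S: A-B(d=60), A-C(d=12), B-C(d=3)
numerator = 120 * 60 * 300 = 2160000
denominator = 60 * 12 * 3 = 2160
card(S) = 2160000 / 2160 = 1000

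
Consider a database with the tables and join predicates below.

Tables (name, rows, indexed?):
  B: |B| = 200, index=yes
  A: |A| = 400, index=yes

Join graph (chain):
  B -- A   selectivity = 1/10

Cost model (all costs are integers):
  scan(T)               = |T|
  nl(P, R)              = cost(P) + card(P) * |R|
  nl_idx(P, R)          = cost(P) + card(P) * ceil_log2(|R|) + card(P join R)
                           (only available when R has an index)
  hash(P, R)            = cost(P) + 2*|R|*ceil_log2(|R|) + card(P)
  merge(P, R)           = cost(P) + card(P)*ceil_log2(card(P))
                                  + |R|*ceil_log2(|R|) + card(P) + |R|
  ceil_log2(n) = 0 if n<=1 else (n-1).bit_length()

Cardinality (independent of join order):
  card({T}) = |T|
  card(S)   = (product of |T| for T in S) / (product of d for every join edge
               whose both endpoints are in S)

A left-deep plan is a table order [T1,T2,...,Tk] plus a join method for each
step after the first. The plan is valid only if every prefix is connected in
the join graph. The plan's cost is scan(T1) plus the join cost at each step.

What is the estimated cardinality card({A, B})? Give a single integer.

8000

Tables in S: A(400), B(200)
Edges inside S: B-A(d=10)
numerator = 400 * 200 = 80000
denominator = 10 = 10
card(S) = 80000 / 10 = 8000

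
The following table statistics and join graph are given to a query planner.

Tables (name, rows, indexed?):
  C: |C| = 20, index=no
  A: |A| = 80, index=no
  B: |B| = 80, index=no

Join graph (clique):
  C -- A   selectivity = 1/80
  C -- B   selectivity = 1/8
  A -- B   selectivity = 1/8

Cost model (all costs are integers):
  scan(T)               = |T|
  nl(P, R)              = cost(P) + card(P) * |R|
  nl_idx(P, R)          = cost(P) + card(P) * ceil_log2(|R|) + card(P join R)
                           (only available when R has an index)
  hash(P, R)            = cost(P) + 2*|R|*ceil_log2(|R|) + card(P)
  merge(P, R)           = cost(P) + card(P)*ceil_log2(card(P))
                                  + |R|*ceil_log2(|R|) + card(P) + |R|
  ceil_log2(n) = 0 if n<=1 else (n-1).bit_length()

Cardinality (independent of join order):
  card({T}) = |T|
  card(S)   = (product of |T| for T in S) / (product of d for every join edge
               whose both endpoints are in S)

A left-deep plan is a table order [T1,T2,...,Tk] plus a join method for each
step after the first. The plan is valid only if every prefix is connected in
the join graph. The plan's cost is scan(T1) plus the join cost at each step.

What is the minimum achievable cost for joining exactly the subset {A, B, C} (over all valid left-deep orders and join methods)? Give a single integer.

Selinger DP over subsets of {A,B,C}:
  {C}: scan cost=20, card=20
  {A}: scan cost=80, card=80
  {B}: scan cost=80, card=80
  {AC}: card=20; try (C,hash)→360, (A,merge)→780, (C,merge)→840, (A,hash)→1160, (A,nl)→1620, (C,nl)→1680; best=360 via (C,hash)
  {BC}: card=200; try (C,hash)→360, (B,merge)→780, (C,merge)→840, (B,hash)→1160, (B,nl)→1620, (C,nl)→1680; best=360 via (C,hash)
  {AB}: card=800; try (B,hash)→1280, (A,hash)→1280, (B,merge)→1360, (A,merge)→1360, (B,nl)→6480, (A,nl)→6480; best=1280 via (B,hash)
  {ABC}: card=25; try (B,merge)→1120, (B,hash)→1500, (A,hash)→1680, (B,nl)→1960, (C,hash)→2280, (A,merge)→2800 …(+3); best=1120 via (B,merge)

1120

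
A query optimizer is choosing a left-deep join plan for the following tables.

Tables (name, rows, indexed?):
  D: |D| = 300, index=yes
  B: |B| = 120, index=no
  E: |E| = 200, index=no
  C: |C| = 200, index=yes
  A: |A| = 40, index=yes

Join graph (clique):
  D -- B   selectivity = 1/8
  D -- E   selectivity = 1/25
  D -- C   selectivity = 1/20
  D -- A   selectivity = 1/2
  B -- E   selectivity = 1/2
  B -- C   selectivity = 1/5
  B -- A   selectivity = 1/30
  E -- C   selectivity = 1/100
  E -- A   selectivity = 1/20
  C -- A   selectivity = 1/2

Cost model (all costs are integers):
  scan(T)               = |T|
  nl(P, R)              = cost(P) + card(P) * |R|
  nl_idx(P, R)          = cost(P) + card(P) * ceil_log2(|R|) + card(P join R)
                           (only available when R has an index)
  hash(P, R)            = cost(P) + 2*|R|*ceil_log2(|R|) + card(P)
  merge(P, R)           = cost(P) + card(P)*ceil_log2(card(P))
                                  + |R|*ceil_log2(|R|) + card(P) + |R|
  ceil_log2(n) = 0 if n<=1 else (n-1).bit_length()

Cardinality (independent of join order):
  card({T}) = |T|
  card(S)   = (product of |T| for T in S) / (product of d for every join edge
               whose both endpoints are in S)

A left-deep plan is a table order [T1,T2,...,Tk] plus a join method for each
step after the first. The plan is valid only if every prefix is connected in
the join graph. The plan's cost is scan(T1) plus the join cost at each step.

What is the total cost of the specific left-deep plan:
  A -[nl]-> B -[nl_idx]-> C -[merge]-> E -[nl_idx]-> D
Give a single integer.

54166

step 1: scan A: cost=40, card=40
step 2: join B via nl
    card(P join B) = 40*120/(30) = 160
    cost = 40 + 40*120 = 4840
step 3: join C via nl_idx
    card(P join C) = 160*200/(5*2) = 3200
    cost = 4840 + 160*8 + 3200 = 9320
step 4: join E via merge
    card(P join E) = 3200*200/(2*100*20) = 160
    cost = 9320 + 3200*12 + 200*8 + 3200 + 200 = 52720
step 5: join D via nl_idx
    card(P join D) = 160*300/(8*25*20*2) = 6
    cost = 52720 + 160*9 + 6 = 54166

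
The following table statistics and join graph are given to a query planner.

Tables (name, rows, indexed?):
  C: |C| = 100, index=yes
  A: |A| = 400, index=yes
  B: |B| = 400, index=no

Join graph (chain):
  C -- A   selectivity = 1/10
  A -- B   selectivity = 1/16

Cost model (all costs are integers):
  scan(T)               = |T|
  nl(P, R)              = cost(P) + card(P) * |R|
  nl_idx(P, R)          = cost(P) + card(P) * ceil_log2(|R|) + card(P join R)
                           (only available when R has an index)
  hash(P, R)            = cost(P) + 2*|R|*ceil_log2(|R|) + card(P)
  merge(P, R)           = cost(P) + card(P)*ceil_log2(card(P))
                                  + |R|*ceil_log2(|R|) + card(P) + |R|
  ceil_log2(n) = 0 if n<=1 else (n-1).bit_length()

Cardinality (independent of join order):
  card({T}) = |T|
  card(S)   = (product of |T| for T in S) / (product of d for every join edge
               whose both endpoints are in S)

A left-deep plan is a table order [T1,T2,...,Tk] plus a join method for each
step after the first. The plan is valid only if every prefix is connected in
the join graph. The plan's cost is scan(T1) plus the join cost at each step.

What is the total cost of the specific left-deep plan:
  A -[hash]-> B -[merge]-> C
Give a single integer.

158800

step 1: scan A: cost=400, card=400
step 2: join B via hash
    card(P join B) = 400*400/(16) = 10000
    cost = 400 + 2*400*9 + 400 = 8000
step 3: join C via merge
    card(P join C) = 10000*100/(10) = 100000
    cost = 8000 + 10000*14 + 100*7 + 10000 + 100 = 158800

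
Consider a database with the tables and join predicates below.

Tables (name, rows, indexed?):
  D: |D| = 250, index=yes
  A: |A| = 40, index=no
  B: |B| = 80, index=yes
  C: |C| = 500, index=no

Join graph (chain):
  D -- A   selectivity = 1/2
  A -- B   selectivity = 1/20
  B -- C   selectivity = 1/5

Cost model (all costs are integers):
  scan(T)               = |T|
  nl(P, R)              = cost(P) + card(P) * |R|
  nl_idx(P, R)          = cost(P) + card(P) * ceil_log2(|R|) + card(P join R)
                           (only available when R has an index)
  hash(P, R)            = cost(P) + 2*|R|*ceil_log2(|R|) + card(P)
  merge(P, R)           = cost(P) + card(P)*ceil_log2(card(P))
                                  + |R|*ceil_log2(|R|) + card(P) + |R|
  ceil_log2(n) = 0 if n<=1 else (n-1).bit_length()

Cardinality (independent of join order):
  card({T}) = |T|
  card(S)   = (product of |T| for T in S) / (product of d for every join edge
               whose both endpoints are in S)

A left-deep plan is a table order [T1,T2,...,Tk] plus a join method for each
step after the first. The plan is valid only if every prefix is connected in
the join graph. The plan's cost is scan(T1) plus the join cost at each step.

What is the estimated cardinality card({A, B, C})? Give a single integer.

Tables in S: A(40), B(80), C(500)
Edges inside S: A-B(d=20), B-C(d=5)
numerator = 40 * 80 * 500 = 1600000
denominator = 20 * 5 = 100
card(S) = 1600000 / 100 = 16000

16000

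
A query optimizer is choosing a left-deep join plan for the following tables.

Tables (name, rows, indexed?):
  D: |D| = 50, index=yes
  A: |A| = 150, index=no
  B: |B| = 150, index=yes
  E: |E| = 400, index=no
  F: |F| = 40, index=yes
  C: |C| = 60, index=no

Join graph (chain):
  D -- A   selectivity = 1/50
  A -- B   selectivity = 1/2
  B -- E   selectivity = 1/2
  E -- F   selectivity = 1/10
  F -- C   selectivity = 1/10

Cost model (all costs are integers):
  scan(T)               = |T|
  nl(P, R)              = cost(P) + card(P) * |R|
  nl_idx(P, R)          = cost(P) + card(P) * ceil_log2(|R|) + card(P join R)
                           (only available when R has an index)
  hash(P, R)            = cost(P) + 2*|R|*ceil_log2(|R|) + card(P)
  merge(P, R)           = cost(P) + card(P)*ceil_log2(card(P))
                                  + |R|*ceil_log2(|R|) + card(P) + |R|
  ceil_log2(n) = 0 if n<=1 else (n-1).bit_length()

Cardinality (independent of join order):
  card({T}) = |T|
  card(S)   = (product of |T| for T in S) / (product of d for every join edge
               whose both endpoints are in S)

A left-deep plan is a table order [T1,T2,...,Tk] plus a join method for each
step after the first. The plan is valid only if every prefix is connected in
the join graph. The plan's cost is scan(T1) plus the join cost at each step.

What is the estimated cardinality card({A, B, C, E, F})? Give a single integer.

54000000

Tables in S: A(150), B(150), C(60), E(400), F(40)
Edges inside S: A-B(d=2), B-E(d=2), E-F(d=10), F-C(d=10)
numerator = 150 * 150 * 60 * 400 * 40 = 21600000000
denominator = 2 * 2 * 10 * 10 = 400
card(S) = 21600000000 / 400 = 54000000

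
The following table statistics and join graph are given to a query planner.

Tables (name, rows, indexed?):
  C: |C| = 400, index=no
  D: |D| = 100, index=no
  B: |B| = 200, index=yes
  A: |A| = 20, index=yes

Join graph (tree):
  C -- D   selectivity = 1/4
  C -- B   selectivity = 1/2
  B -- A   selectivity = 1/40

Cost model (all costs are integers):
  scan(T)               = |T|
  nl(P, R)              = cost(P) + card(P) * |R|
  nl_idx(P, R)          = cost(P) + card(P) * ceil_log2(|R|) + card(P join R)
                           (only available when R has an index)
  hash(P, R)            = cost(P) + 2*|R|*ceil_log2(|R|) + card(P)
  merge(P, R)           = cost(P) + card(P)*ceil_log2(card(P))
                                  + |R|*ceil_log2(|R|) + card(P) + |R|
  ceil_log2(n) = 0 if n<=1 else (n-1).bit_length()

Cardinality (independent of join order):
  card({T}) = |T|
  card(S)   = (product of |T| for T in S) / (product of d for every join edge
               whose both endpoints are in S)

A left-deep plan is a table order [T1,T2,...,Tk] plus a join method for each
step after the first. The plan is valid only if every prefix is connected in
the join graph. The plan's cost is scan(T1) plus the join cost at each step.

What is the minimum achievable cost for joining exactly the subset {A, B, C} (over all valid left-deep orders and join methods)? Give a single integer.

5080

Selinger DP over subsets of {A,B,C}:
  {C}: scan cost=400, card=400
  {B}: scan cost=200, card=200
  {A}: scan cost=20, card=20
  {BC}: card=40000; try (B,hash)→4000, (C,merge)→6000, (B,merge)→6200, (C,hash)→7600, (B,nl_idx)→43600, (C,nl)→80200 …(+1); best=4000 via (B,hash)
  {AB}: card=100; try (B,nl_idx)→280, (A,hash)→600, (A,nl_idx)→1300, (B,merge)→1940, (A,merge)→2120, (B,hash)→3240 …(+2); best=280 via (B,nl_idx)
  {ABC}: card=20000; try (C,merge)→5080, (C,hash)→7580, (C,nl)→40280, (A,hash)→44200, (A,nl_idx)→224000, (A,merge)→684120 …(+1); best=5080 via (C,merge)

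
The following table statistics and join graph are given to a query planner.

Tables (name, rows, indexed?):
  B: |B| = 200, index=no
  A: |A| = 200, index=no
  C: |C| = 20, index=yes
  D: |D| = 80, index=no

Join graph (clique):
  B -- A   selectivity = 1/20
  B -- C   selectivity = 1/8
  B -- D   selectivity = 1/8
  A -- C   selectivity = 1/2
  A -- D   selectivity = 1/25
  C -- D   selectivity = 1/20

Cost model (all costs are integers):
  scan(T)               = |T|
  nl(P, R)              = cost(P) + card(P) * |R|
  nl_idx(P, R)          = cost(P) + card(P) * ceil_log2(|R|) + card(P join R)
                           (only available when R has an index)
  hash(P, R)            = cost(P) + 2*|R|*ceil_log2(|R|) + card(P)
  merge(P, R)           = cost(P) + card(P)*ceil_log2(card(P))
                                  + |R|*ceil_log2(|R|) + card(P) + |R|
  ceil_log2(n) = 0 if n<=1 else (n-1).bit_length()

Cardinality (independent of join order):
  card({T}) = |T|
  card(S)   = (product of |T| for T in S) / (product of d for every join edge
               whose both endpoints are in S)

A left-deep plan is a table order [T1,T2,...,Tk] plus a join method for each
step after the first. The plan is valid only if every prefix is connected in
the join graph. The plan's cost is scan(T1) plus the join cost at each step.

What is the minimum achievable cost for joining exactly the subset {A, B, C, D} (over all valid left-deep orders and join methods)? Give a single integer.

5670

Selinger DP over subsets of {A,B,C,D}:
  {B}: scan cost=200, card=200
  {A}: scan cost=200, card=200
  {C}: scan cost=20, card=20
  {D}: scan cost=80, card=80
  {AB}: card=2000; try (B,hash)→3600, (A,hash)→3600, (B,merge)→3800, (A,merge)→3800, (B,nl)→40200, (A,nl)→40200; best=3600 via (B,hash)
  {BC}: card=500; try (C,hash)→600, (C,nl_idx)→1700, (B,merge)→1940, (C,merge)→2120, (B,hash)→3240, (B,nl)→4020 …(+1); best=600 via (C,hash)
  {BD}: card=2000; try (D,hash)→1520, (B,merge)→2520, (D,merge)→2640, (B,hash)→3360, (B,nl)→16080, (D,nl)→16200; best=1520 via (D,hash)
  {AC}: card=2000; try (C,hash)→600, (A,merge)→1940, (C,merge)→2120, (C,nl_idx)→3200, (A,hash)→3240, (A,nl)→4020 …(+1); best=600 via (C,hash)
  {AD}: card=640; try (D,hash)→1520, (A,merge)→2520, (D,merge)→2640, (A,hash)→3360, (A,nl)→16080, (D,nl)→16200; best=1520 via (D,hash)
  {CD}: card=80; try (C,hash)→360, (C,nl_idx)→560, (D,merge)→780, (C,merge)→840, (D,hash)→1160, (D,nl)→1620 …(+1); best=360 via (C,hash)
  {ABC}: card=2500; try (A,hash)→4300, (C,hash)→5800, (B,hash)→5800, (A,merge)→7400, (C,nl_idx)→16100, (B,merge)→26400 …(+4); best=4300 via (A,hash)
  {ABD}: card=800; try (B,hash)→5360, (D,hash)→6720, (A,hash)→6720, (B,merge)→10360, (A,merge)→27320, (D,merge)→28240 …(+3); best=5360 via (B,hash)
  {BCD}: card=250; try (D,hash)→2220, (B,merge)→2800, (B,hash)→3640, (C,hash)→3720, (D,merge)→6240, (C,nl_idx)→11770 …(+4); best=2220 via (D,hash)
  {ACD}: card=320; try (C,hash)→2360, (A,merge)→2800, (A,hash)→3640, (D,hash)→3720, (C,nl_idx)→5040, (C,merge)→8680 …(+4); best=2360 via (C,hash)
  {ABCD}: card=50; try (A,hash)→5670, (B,hash)→5880, (A,merge)→6270, (C,hash)→6360, (B,merge)→7360, (D,hash)→7920 …(+7); best=5670 via (A,hash)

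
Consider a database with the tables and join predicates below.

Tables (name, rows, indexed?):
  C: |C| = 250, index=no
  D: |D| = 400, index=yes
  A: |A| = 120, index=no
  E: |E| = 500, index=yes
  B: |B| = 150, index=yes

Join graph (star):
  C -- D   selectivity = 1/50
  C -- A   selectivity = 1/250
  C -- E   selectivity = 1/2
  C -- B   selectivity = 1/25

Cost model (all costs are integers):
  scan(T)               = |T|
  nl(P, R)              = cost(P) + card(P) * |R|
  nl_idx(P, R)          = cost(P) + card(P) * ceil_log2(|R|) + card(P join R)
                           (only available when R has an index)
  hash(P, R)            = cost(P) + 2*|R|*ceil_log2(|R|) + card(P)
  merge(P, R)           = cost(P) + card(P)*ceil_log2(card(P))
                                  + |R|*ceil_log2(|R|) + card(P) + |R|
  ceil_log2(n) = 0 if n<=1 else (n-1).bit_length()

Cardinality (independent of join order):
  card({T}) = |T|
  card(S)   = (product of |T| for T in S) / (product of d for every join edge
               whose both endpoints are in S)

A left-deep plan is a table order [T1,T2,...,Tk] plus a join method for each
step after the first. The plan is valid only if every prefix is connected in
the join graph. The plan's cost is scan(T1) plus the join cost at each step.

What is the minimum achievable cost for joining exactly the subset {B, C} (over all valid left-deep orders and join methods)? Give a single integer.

2900

Selinger DP over subsets of {B,C}:
  {C}: scan cost=250, card=250
  {B}: scan cost=150, card=150
  {BC}: card=1500; try (B,hash)→2900, (C,merge)→3750, (B,nl_idx)→3750, (B,merge)→3850, (C,hash)→4300, (C,nl)→37650 …(+1); best=2900 via (B,hash)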